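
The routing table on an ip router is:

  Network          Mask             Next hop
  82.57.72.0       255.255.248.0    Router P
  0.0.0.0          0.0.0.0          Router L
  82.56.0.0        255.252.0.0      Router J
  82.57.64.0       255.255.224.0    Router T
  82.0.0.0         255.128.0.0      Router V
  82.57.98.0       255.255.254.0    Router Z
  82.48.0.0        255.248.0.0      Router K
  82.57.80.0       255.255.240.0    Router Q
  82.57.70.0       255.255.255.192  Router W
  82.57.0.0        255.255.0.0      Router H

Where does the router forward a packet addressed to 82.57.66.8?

Router T

Routes whose prefix contains 82.57.66.8:
  0.0.0.0/0 (default, matches everything) -> Router L
  82.0.0.0/9 (82.0.0.0 - 82.127.255.255) -> Router V
  82.56.0.0/14 (82.56.0.0 - 82.59.255.255) -> Router J
  82.57.0.0/16 (82.57.0.0 - 82.57.255.255) -> Router H
  82.57.64.0/19 (82.57.64.0 - 82.57.95.255) -> Router T
More-specific entries that do NOT match:
  82.57.70.0/26 (82.57.70.0 - 82.57.70.63) does not contain 82.57.66.8
  82.57.98.0/23 (82.57.98.0 - 82.57.99.255) does not contain 82.57.66.8
  82.57.72.0/21 (82.57.72.0 - 82.57.79.255) does not contain 82.57.66.8
  82.57.80.0/20 (82.57.80.0 - 82.57.95.255) does not contain 82.57.66.8
Longest matching prefix is /19 -> next hop Router T.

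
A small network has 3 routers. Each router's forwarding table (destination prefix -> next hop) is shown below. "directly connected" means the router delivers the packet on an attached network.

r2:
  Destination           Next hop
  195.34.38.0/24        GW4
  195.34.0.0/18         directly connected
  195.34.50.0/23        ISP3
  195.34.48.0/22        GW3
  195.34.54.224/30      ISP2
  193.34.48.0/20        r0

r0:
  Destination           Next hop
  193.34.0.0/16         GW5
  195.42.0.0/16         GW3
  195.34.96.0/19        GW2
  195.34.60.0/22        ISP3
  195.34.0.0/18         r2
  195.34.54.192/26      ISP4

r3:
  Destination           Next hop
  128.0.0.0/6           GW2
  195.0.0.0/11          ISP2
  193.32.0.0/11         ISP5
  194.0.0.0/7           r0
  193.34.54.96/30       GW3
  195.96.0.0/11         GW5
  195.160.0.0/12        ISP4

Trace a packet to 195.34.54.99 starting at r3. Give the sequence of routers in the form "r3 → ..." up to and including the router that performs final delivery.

r3 → r0 → r2

At r3: longest match for 195.34.54.99 is 194.0.0.0/7 -> r0
At r0: longest match for 195.34.54.99 is 195.34.0.0/18 -> r2
At r2: longest match for 195.34.54.99 is 195.34.0.0/18 -> directly connected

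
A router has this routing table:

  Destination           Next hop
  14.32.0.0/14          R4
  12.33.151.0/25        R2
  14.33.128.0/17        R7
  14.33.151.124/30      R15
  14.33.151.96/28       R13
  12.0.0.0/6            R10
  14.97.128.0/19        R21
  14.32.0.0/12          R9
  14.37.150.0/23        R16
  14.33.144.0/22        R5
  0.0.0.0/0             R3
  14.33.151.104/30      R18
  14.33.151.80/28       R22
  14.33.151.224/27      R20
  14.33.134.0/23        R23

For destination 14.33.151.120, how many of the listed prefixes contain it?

5

Prefixes containing 14.33.151.120:
  0.0.0.0/0 (default, matches everything)
  12.0.0.0/6 (12.0.0.0 - 15.255.255.255)
  14.32.0.0/12 (14.32.0.0 - 14.47.255.255)
  14.32.0.0/14 (14.32.0.0 - 14.35.255.255)
  14.33.128.0/17 (14.33.128.0 - 14.33.255.255)
Total matching entries: 5.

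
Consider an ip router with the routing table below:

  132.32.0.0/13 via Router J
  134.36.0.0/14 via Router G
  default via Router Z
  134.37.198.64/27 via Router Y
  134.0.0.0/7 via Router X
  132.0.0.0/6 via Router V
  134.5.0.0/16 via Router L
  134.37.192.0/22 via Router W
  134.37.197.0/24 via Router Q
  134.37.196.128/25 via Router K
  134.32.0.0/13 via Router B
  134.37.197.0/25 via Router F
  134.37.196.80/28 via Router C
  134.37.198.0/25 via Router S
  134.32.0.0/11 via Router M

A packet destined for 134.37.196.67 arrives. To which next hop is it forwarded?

Routes whose prefix contains 134.37.196.67:
  0.0.0.0/0 (default, matches everything) -> Router Z
  132.0.0.0/6 (132.0.0.0 - 135.255.255.255) -> Router V
  134.0.0.0/7 (134.0.0.0 - 135.255.255.255) -> Router X
  134.32.0.0/11 (134.32.0.0 - 134.63.255.255) -> Router M
  134.32.0.0/13 (134.32.0.0 - 134.39.255.255) -> Router B
  134.36.0.0/14 (134.36.0.0 - 134.39.255.255) -> Router G
More-specific entries that do NOT match:
  134.37.196.80/28 (134.37.196.80 - 134.37.196.95) does not contain 134.37.196.67
  134.37.198.64/27 (134.37.198.64 - 134.37.198.95) does not contain 134.37.196.67
  134.37.196.128/25 (134.37.196.128 - 134.37.196.255) does not contain 134.37.196.67
  134.37.197.0/25 (134.37.197.0 - 134.37.197.127) does not contain 134.37.196.67
  134.37.198.0/25 (134.37.198.0 - 134.37.198.127) does not contain 134.37.196.67
  134.37.197.0/24 (134.37.197.0 - 134.37.197.255) does not contain 134.37.196.67
  134.37.192.0/22 (134.37.192.0 - 134.37.195.255) does not contain 134.37.196.67
  134.5.0.0/16 (134.5.0.0 - 134.5.255.255) does not contain 134.37.196.67
Longest matching prefix is /14 -> next hop Router G.

Router G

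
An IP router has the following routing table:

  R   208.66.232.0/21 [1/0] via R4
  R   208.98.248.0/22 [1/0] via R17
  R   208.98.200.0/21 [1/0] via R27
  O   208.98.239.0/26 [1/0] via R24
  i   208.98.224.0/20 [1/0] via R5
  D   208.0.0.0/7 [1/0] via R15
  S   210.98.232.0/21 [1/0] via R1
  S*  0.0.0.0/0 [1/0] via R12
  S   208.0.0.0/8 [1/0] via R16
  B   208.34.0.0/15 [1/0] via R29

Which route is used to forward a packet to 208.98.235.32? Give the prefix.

Entries matching 208.98.235.32:
  0.0.0.0/0 (default, matches everything)
  208.0.0.0/7 (208.0.0.0 - 209.255.255.255)
  208.0.0.0/8 (208.0.0.0 - 208.255.255.255)
  208.98.224.0/20 (208.98.224.0 - 208.98.239.255)
Most specific is 208.98.224.0/20.

208.98.224.0/20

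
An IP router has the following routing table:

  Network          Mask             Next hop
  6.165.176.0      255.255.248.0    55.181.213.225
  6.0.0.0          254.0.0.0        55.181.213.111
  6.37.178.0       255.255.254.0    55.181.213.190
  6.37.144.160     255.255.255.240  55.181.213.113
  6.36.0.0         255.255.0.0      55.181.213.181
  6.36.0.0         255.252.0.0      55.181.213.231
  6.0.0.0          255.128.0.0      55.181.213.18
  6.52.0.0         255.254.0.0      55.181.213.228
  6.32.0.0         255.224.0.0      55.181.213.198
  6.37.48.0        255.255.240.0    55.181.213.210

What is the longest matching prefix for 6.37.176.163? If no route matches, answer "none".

6.36.0.0/14

Entries matching 6.37.176.163:
  6.0.0.0/7 (6.0.0.0 - 7.255.255.255)
  6.0.0.0/9 (6.0.0.0 - 6.127.255.255)
  6.32.0.0/11 (6.32.0.0 - 6.63.255.255)
  6.36.0.0/14 (6.36.0.0 - 6.39.255.255)
Most specific is 6.36.0.0/14.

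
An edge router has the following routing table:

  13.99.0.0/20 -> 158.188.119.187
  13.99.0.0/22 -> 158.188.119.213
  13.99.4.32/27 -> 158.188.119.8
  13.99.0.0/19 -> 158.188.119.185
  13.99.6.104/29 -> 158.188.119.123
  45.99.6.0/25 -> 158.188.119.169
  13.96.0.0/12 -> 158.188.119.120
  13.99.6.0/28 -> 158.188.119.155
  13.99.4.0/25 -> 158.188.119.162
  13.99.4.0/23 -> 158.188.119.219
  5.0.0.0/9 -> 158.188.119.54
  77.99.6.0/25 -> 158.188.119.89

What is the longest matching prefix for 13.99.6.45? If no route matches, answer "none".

13.99.0.0/20

Entries matching 13.99.6.45:
  13.96.0.0/12 (13.96.0.0 - 13.111.255.255)
  13.99.0.0/19 (13.99.0.0 - 13.99.31.255)
  13.99.0.0/20 (13.99.0.0 - 13.99.15.255)
Most specific is 13.99.0.0/20.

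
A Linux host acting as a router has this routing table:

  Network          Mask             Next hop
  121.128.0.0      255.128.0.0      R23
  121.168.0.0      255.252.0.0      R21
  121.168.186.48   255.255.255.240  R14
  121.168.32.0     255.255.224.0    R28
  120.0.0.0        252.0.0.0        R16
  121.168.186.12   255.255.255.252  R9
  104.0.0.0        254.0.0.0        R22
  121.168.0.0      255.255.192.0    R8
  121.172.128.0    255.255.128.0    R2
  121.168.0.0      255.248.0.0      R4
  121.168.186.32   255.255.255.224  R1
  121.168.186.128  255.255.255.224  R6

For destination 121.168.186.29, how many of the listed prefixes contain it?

4

Prefixes containing 121.168.186.29:
  120.0.0.0/6 (120.0.0.0 - 123.255.255.255)
  121.128.0.0/9 (121.128.0.0 - 121.255.255.255)
  121.168.0.0/13 (121.168.0.0 - 121.175.255.255)
  121.168.0.0/14 (121.168.0.0 - 121.171.255.255)
Total matching entries: 4.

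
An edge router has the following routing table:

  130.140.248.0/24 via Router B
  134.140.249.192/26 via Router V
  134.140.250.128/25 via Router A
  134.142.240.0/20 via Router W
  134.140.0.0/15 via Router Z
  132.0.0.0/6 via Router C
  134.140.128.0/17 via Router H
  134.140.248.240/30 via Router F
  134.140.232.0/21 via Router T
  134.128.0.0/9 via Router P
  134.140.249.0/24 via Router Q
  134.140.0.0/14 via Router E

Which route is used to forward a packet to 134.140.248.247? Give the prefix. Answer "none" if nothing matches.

134.140.128.0/17

Entries matching 134.140.248.247:
  132.0.0.0/6 (132.0.0.0 - 135.255.255.255)
  134.128.0.0/9 (134.128.0.0 - 134.255.255.255)
  134.140.0.0/14 (134.140.0.0 - 134.143.255.255)
  134.140.0.0/15 (134.140.0.0 - 134.141.255.255)
  134.140.128.0/17 (134.140.128.0 - 134.140.255.255)
Most specific is 134.140.128.0/17.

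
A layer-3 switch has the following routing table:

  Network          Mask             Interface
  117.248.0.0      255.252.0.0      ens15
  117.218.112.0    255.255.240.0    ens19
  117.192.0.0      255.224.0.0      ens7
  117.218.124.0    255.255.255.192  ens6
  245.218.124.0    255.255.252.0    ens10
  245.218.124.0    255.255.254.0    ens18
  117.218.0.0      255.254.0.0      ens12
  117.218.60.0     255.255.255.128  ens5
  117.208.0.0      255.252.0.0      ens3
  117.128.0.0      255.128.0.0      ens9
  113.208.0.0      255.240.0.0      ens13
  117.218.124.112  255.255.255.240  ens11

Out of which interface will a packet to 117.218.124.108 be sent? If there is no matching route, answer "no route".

ens19

Routes whose prefix contains 117.218.124.108:
  117.128.0.0/9 (117.128.0.0 - 117.255.255.255) -> ens9
  117.192.0.0/11 (117.192.0.0 - 117.223.255.255) -> ens7
  117.218.0.0/15 (117.218.0.0 - 117.219.255.255) -> ens12
  117.218.112.0/20 (117.218.112.0 - 117.218.127.255) -> ens19
More-specific entries that do NOT match:
  117.218.124.112/28 (117.218.124.112 - 117.218.124.127) does not contain 117.218.124.108
  117.218.124.0/26 (117.218.124.0 - 117.218.124.63) does not contain 117.218.124.108
  117.218.60.0/25 (117.218.60.0 - 117.218.60.127) does not contain 117.218.124.108
  245.218.124.0/23 (245.218.124.0 - 245.218.125.255) does not contain 117.218.124.108
  245.218.124.0/22 (245.218.124.0 - 245.218.127.255) does not contain 117.218.124.108
Longest matching prefix is /20 -> interface ens19.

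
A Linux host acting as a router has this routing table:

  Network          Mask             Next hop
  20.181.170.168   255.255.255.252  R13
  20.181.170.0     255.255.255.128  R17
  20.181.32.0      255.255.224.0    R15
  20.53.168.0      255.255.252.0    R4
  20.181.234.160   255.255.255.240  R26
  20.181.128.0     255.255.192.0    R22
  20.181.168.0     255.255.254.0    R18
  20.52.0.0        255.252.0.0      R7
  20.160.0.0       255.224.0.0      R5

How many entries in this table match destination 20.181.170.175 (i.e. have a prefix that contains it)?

2

Prefixes containing 20.181.170.175:
  20.160.0.0/11 (20.160.0.0 - 20.191.255.255)
  20.181.128.0/18 (20.181.128.0 - 20.181.191.255)
Total matching entries: 2.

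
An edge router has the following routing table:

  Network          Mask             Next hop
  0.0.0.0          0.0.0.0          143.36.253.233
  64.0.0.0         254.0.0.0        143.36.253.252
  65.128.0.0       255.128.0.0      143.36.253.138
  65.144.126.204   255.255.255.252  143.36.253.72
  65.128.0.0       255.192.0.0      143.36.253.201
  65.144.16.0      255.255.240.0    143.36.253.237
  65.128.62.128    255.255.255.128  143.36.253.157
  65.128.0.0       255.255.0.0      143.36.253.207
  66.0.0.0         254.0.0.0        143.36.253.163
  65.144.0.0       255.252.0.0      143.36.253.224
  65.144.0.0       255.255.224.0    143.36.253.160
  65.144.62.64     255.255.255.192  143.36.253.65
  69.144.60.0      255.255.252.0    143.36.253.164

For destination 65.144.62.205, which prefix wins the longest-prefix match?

Entries matching 65.144.62.205:
  0.0.0.0/0 (default, matches everything)
  64.0.0.0/7 (64.0.0.0 - 65.255.255.255)
  65.128.0.0/9 (65.128.0.0 - 65.255.255.255)
  65.128.0.0/10 (65.128.0.0 - 65.191.255.255)
  65.144.0.0/14 (65.144.0.0 - 65.147.255.255)
Most specific is 65.144.0.0/14.

65.144.0.0/14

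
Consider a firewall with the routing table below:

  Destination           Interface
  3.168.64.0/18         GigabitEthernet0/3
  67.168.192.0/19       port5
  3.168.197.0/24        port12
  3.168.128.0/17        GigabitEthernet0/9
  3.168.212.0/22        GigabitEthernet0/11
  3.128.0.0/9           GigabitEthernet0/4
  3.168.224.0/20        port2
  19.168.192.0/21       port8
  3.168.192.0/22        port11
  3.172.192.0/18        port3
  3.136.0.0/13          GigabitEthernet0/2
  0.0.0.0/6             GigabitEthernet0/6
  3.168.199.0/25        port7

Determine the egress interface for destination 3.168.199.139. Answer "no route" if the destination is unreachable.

Routes whose prefix contains 3.168.199.139:
  0.0.0.0/6 (0.0.0.0 - 3.255.255.255) -> GigabitEthernet0/6
  3.128.0.0/9 (3.128.0.0 - 3.255.255.255) -> GigabitEthernet0/4
  3.168.128.0/17 (3.168.128.0 - 3.168.255.255) -> GigabitEthernet0/9
More-specific entries that do NOT match:
  3.168.199.0/25 (3.168.199.0 - 3.168.199.127) does not contain 3.168.199.139
  3.168.197.0/24 (3.168.197.0 - 3.168.197.255) does not contain 3.168.199.139
  3.168.212.0/22 (3.168.212.0 - 3.168.215.255) does not contain 3.168.199.139
  3.168.192.0/22 (3.168.192.0 - 3.168.195.255) does not contain 3.168.199.139
  19.168.192.0/21 (19.168.192.0 - 19.168.199.255) does not contain 3.168.199.139
  3.168.224.0/20 (3.168.224.0 - 3.168.239.255) does not contain 3.168.199.139
  67.168.192.0/19 (67.168.192.0 - 67.168.223.255) does not contain 3.168.199.139
  3.168.64.0/18 (3.168.64.0 - 3.168.127.255) does not contain 3.168.199.139
  3.172.192.0/18 (3.172.192.0 - 3.172.255.255) does not contain 3.168.199.139
Longest matching prefix is /17 -> interface GigabitEthernet0/9.

GigabitEthernet0/9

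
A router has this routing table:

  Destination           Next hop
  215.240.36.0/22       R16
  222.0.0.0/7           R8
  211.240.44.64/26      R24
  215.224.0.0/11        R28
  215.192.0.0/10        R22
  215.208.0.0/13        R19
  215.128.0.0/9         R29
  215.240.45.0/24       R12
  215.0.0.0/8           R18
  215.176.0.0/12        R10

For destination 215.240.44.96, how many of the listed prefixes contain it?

Prefixes containing 215.240.44.96:
  215.0.0.0/8 (215.0.0.0 - 215.255.255.255)
  215.128.0.0/9 (215.128.0.0 - 215.255.255.255)
  215.192.0.0/10 (215.192.0.0 - 215.255.255.255)
  215.224.0.0/11 (215.224.0.0 - 215.255.255.255)
Total matching entries: 4.

4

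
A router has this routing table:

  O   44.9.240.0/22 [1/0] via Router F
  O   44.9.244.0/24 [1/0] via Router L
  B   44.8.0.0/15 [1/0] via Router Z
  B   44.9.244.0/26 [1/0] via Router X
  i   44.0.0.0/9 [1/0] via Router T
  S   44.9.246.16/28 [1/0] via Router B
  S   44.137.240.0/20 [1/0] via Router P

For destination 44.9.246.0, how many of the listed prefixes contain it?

Prefixes containing 44.9.246.0:
  44.0.0.0/9 (44.0.0.0 - 44.127.255.255)
  44.8.0.0/15 (44.8.0.0 - 44.9.255.255)
Total matching entries: 2.

2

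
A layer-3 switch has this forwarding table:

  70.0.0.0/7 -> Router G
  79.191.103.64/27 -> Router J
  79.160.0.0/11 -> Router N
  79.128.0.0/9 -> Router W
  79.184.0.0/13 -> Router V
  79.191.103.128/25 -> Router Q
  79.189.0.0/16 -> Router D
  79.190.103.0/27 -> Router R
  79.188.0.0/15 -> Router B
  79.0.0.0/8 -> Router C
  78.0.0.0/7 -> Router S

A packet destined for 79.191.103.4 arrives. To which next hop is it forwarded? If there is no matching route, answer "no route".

Router V

Routes whose prefix contains 79.191.103.4:
  78.0.0.0/7 (78.0.0.0 - 79.255.255.255) -> Router S
  79.0.0.0/8 (79.0.0.0 - 79.255.255.255) -> Router C
  79.128.0.0/9 (79.128.0.0 - 79.255.255.255) -> Router W
  79.160.0.0/11 (79.160.0.0 - 79.191.255.255) -> Router N
  79.184.0.0/13 (79.184.0.0 - 79.191.255.255) -> Router V
More-specific entries that do NOT match:
  79.191.103.64/27 (79.191.103.64 - 79.191.103.95) does not contain 79.191.103.4
  79.190.103.0/27 (79.190.103.0 - 79.190.103.31) does not contain 79.191.103.4
  79.191.103.128/25 (79.191.103.128 - 79.191.103.255) does not contain 79.191.103.4
  79.189.0.0/16 (79.189.0.0 - 79.189.255.255) does not contain 79.191.103.4
  79.188.0.0/15 (79.188.0.0 - 79.189.255.255) does not contain 79.191.103.4
Longest matching prefix is /13 -> next hop Router V.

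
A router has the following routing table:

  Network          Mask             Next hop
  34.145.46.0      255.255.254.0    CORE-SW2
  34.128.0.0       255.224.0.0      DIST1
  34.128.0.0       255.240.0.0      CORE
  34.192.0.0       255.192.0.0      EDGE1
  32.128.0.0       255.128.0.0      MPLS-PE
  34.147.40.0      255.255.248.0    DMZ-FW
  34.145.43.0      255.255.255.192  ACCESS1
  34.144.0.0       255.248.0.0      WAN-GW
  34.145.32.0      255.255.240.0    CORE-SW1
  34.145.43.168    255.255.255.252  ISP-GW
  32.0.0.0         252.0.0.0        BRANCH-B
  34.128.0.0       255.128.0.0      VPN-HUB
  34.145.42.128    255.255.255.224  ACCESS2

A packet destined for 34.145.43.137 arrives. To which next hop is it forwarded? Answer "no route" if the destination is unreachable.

CORE-SW1

Routes whose prefix contains 34.145.43.137:
  32.0.0.0/6 (32.0.0.0 - 35.255.255.255) -> BRANCH-B
  34.128.0.0/9 (34.128.0.0 - 34.255.255.255) -> VPN-HUB
  34.128.0.0/11 (34.128.0.0 - 34.159.255.255) -> DIST1
  34.144.0.0/13 (34.144.0.0 - 34.151.255.255) -> WAN-GW
  34.145.32.0/20 (34.145.32.0 - 34.145.47.255) -> CORE-SW1
More-specific entries that do NOT match:
  34.145.43.168/30 (34.145.43.168 - 34.145.43.171) does not contain 34.145.43.137
  34.145.42.128/27 (34.145.42.128 - 34.145.42.159) does not contain 34.145.43.137
  34.145.43.0/26 (34.145.43.0 - 34.145.43.63) does not contain 34.145.43.137
  34.145.46.0/23 (34.145.46.0 - 34.145.47.255) does not contain 34.145.43.137
  34.147.40.0/21 (34.147.40.0 - 34.147.47.255) does not contain 34.145.43.137
Longest matching prefix is /20 -> next hop CORE-SW1.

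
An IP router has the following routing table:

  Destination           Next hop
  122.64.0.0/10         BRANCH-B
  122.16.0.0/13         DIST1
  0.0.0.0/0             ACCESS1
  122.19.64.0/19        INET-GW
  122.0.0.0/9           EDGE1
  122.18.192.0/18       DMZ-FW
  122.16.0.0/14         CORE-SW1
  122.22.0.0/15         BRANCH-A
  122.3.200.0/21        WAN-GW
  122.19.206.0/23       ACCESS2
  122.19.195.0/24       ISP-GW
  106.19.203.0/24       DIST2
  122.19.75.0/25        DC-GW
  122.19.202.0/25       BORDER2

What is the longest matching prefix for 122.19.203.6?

Entries matching 122.19.203.6:
  0.0.0.0/0 (default, matches everything)
  122.0.0.0/9 (122.0.0.0 - 122.127.255.255)
  122.16.0.0/13 (122.16.0.0 - 122.23.255.255)
  122.16.0.0/14 (122.16.0.0 - 122.19.255.255)
Most specific is 122.16.0.0/14.

122.16.0.0/14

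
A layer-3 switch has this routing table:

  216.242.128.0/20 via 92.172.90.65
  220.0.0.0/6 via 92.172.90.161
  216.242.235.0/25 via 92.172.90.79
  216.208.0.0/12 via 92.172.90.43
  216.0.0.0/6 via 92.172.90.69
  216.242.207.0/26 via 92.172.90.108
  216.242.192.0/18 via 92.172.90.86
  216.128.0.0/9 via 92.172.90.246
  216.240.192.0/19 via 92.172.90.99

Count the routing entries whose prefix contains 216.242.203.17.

3

Prefixes containing 216.242.203.17:
  216.0.0.0/6 (216.0.0.0 - 219.255.255.255)
  216.128.0.0/9 (216.128.0.0 - 216.255.255.255)
  216.242.192.0/18 (216.242.192.0 - 216.242.255.255)
Total matching entries: 3.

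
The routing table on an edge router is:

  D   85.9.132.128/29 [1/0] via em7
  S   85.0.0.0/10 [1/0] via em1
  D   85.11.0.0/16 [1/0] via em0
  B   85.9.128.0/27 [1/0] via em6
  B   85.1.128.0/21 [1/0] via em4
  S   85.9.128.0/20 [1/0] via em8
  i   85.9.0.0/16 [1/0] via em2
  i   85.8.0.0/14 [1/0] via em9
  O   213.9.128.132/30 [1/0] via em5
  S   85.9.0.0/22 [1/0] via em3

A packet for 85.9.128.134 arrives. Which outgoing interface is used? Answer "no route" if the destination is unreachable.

Routes whose prefix contains 85.9.128.134:
  85.0.0.0/10 (85.0.0.0 - 85.63.255.255) -> em1
  85.8.0.0/14 (85.8.0.0 - 85.11.255.255) -> em9
  85.9.0.0/16 (85.9.0.0 - 85.9.255.255) -> em2
  85.9.128.0/20 (85.9.128.0 - 85.9.143.255) -> em8
More-specific entries that do NOT match:
  213.9.128.132/30 (213.9.128.132 - 213.9.128.135) does not contain 85.9.128.134
  85.9.132.128/29 (85.9.132.128 - 85.9.132.135) does not contain 85.9.128.134
  85.9.128.0/27 (85.9.128.0 - 85.9.128.31) does not contain 85.9.128.134
  85.9.0.0/22 (85.9.0.0 - 85.9.3.255) does not contain 85.9.128.134
  85.1.128.0/21 (85.1.128.0 - 85.1.135.255) does not contain 85.9.128.134
Longest matching prefix is /20 -> interface em8.

em8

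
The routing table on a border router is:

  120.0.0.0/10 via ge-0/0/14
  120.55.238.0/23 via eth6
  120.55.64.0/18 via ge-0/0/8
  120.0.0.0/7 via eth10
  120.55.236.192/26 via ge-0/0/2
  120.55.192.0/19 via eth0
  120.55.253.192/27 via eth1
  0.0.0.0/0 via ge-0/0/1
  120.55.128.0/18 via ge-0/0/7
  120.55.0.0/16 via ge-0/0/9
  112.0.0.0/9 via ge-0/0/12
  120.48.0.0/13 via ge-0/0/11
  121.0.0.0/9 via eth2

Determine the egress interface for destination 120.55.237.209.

ge-0/0/9

Routes whose prefix contains 120.55.237.209:
  0.0.0.0/0 (default, matches everything) -> ge-0/0/1
  120.0.0.0/7 (120.0.0.0 - 121.255.255.255) -> eth10
  120.0.0.0/10 (120.0.0.0 - 120.63.255.255) -> ge-0/0/14
  120.48.0.0/13 (120.48.0.0 - 120.55.255.255) -> ge-0/0/11
  120.55.0.0/16 (120.55.0.0 - 120.55.255.255) -> ge-0/0/9
More-specific entries that do NOT match:
  120.55.253.192/27 (120.55.253.192 - 120.55.253.223) does not contain 120.55.237.209
  120.55.236.192/26 (120.55.236.192 - 120.55.236.255) does not contain 120.55.237.209
  120.55.238.0/23 (120.55.238.0 - 120.55.239.255) does not contain 120.55.237.209
  120.55.192.0/19 (120.55.192.0 - 120.55.223.255) does not contain 120.55.237.209
  120.55.64.0/18 (120.55.64.0 - 120.55.127.255) does not contain 120.55.237.209
  120.55.128.0/18 (120.55.128.0 - 120.55.191.255) does not contain 120.55.237.209
Longest matching prefix is /16 -> interface ge-0/0/9.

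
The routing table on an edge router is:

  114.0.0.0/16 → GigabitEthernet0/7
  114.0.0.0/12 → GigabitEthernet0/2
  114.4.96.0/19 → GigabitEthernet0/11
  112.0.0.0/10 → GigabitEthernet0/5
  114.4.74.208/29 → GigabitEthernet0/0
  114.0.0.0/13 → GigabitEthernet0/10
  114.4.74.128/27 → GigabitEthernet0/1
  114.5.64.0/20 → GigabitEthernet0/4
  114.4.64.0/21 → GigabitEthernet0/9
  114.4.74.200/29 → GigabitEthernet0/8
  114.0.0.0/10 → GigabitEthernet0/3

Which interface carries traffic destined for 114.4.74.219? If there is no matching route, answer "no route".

Routes whose prefix contains 114.4.74.219:
  114.0.0.0/10 (114.0.0.0 - 114.63.255.255) -> GigabitEthernet0/3
  114.0.0.0/12 (114.0.0.0 - 114.15.255.255) -> GigabitEthernet0/2
  114.0.0.0/13 (114.0.0.0 - 114.7.255.255) -> GigabitEthernet0/10
More-specific entries that do NOT match:
  114.4.74.208/29 (114.4.74.208 - 114.4.74.215) does not contain 114.4.74.219
  114.4.74.200/29 (114.4.74.200 - 114.4.74.207) does not contain 114.4.74.219
  114.4.74.128/27 (114.4.74.128 - 114.4.74.159) does not contain 114.4.74.219
  114.4.64.0/21 (114.4.64.0 - 114.4.71.255) does not contain 114.4.74.219
  114.5.64.0/20 (114.5.64.0 - 114.5.79.255) does not contain 114.4.74.219
  114.4.96.0/19 (114.4.96.0 - 114.4.127.255) does not contain 114.4.74.219
  114.0.0.0/16 (114.0.0.0 - 114.0.255.255) does not contain 114.4.74.219
Longest matching prefix is /13 -> interface GigabitEthernet0/10.

GigabitEthernet0/10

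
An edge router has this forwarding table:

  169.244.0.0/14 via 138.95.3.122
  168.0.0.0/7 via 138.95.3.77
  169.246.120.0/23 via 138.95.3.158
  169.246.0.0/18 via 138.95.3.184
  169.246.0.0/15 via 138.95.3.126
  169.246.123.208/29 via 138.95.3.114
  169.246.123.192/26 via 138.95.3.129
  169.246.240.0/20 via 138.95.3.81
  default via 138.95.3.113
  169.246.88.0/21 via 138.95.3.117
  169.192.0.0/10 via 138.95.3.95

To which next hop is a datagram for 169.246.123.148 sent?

Routes whose prefix contains 169.246.123.148:
  0.0.0.0/0 (default, matches everything) -> 138.95.3.113
  168.0.0.0/7 (168.0.0.0 - 169.255.255.255) -> 138.95.3.77
  169.192.0.0/10 (169.192.0.0 - 169.255.255.255) -> 138.95.3.95
  169.244.0.0/14 (169.244.0.0 - 169.247.255.255) -> 138.95.3.122
  169.246.0.0/15 (169.246.0.0 - 169.247.255.255) -> 138.95.3.126
More-specific entries that do NOT match:
  169.246.123.208/29 (169.246.123.208 - 169.246.123.215) does not contain 169.246.123.148
  169.246.123.192/26 (169.246.123.192 - 169.246.123.255) does not contain 169.246.123.148
  169.246.120.0/23 (169.246.120.0 - 169.246.121.255) does not contain 169.246.123.148
  169.246.88.0/21 (169.246.88.0 - 169.246.95.255) does not contain 169.246.123.148
  169.246.240.0/20 (169.246.240.0 - 169.246.255.255) does not contain 169.246.123.148
  169.246.0.0/18 (169.246.0.0 - 169.246.63.255) does not contain 169.246.123.148
Longest matching prefix is /15 -> next hop 138.95.3.126.

138.95.3.126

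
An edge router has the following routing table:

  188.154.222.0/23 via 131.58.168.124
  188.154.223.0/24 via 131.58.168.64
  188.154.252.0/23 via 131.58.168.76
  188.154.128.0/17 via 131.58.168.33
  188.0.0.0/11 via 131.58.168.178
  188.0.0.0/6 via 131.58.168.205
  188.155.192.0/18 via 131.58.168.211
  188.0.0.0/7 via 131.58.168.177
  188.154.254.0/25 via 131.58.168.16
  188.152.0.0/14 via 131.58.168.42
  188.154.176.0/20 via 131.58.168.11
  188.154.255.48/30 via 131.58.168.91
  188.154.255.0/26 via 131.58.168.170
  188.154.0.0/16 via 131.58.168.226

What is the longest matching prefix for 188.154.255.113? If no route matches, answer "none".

Entries matching 188.154.255.113:
  188.0.0.0/6 (188.0.0.0 - 191.255.255.255)
  188.0.0.0/7 (188.0.0.0 - 189.255.255.255)
  188.152.0.0/14 (188.152.0.0 - 188.155.255.255)
  188.154.0.0/16 (188.154.0.0 - 188.154.255.255)
  188.154.128.0/17 (188.154.128.0 - 188.154.255.255)
Most specific is 188.154.128.0/17.

188.154.128.0/17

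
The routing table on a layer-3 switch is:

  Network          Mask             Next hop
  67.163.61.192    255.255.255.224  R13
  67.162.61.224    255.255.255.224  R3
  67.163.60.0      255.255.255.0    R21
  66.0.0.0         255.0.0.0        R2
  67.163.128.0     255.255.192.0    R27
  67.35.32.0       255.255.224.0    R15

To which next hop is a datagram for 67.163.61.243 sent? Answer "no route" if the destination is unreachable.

No entry's prefix contains 67.163.61.243; there is no default route.

no route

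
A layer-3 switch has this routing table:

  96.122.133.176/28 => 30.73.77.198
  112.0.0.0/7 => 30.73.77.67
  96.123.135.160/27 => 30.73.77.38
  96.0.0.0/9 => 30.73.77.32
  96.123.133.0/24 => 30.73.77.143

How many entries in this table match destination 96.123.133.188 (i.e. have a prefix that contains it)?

2

Prefixes containing 96.123.133.188:
  96.0.0.0/9 (96.0.0.0 - 96.127.255.255)
  96.123.133.0/24 (96.123.133.0 - 96.123.133.255)
Total matching entries: 2.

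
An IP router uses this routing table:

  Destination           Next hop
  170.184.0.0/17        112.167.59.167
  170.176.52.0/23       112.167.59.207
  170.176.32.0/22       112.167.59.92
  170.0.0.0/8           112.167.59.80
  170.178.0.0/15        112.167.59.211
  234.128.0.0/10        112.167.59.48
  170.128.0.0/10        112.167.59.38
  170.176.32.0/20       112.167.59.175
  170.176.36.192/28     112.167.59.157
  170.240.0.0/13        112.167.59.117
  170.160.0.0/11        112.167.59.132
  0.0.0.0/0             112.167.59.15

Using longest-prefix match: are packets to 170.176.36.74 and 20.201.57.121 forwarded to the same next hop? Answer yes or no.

170.176.36.74: longest match 170.176.32.0/20 -> 112.167.59.175
20.201.57.121: longest match 0.0.0.0/0 -> 112.167.59.15

no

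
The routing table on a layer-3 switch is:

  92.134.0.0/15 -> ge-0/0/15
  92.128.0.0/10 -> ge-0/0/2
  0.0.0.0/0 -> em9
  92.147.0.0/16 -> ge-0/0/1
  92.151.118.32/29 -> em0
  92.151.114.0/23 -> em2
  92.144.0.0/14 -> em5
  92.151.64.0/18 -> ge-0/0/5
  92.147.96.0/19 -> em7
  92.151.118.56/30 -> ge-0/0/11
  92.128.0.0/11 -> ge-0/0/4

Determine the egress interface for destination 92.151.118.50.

ge-0/0/5

Routes whose prefix contains 92.151.118.50:
  0.0.0.0/0 (default, matches everything) -> em9
  92.128.0.0/10 (92.128.0.0 - 92.191.255.255) -> ge-0/0/2
  92.128.0.0/11 (92.128.0.0 - 92.159.255.255) -> ge-0/0/4
  92.151.64.0/18 (92.151.64.0 - 92.151.127.255) -> ge-0/0/5
More-specific entries that do NOT match:
  92.151.118.56/30 (92.151.118.56 - 92.151.118.59) does not contain 92.151.118.50
  92.151.118.32/29 (92.151.118.32 - 92.151.118.39) does not contain 92.151.118.50
  92.151.114.0/23 (92.151.114.0 - 92.151.115.255) does not contain 92.151.118.50
  92.147.96.0/19 (92.147.96.0 - 92.147.127.255) does not contain 92.151.118.50
Longest matching prefix is /18 -> interface ge-0/0/5.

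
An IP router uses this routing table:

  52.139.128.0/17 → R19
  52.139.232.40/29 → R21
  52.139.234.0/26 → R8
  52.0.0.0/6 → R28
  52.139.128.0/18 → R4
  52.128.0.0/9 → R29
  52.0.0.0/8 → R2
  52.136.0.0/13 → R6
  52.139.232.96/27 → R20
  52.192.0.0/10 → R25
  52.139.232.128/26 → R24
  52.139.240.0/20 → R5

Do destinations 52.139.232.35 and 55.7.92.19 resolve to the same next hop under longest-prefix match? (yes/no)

52.139.232.35: longest match 52.139.128.0/17 -> R19
55.7.92.19: longest match 52.0.0.0/6 -> R28

no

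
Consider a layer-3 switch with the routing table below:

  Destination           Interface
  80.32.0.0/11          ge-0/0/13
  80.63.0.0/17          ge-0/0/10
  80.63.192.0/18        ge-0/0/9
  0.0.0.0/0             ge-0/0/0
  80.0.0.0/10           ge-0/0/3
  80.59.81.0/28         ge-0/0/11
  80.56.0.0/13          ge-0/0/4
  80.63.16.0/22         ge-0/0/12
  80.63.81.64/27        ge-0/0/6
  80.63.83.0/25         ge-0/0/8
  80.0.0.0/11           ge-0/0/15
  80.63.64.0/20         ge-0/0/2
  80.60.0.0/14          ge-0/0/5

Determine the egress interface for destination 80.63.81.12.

Routes whose prefix contains 80.63.81.12:
  0.0.0.0/0 (default, matches everything) -> ge-0/0/0
  80.0.0.0/10 (80.0.0.0 - 80.63.255.255) -> ge-0/0/3
  80.32.0.0/11 (80.32.0.0 - 80.63.255.255) -> ge-0/0/13
  80.56.0.0/13 (80.56.0.0 - 80.63.255.255) -> ge-0/0/4
  80.60.0.0/14 (80.60.0.0 - 80.63.255.255) -> ge-0/0/5
  80.63.0.0/17 (80.63.0.0 - 80.63.127.255) -> ge-0/0/10
More-specific entries that do NOT match:
  80.59.81.0/28 (80.59.81.0 - 80.59.81.15) does not contain 80.63.81.12
  80.63.81.64/27 (80.63.81.64 - 80.63.81.95) does not contain 80.63.81.12
  80.63.83.0/25 (80.63.83.0 - 80.63.83.127) does not contain 80.63.81.12
  80.63.16.0/22 (80.63.16.0 - 80.63.19.255) does not contain 80.63.81.12
  80.63.64.0/20 (80.63.64.0 - 80.63.79.255) does not contain 80.63.81.12
  80.63.192.0/18 (80.63.192.0 - 80.63.255.255) does not contain 80.63.81.12
Longest matching prefix is /17 -> interface ge-0/0/10.

ge-0/0/10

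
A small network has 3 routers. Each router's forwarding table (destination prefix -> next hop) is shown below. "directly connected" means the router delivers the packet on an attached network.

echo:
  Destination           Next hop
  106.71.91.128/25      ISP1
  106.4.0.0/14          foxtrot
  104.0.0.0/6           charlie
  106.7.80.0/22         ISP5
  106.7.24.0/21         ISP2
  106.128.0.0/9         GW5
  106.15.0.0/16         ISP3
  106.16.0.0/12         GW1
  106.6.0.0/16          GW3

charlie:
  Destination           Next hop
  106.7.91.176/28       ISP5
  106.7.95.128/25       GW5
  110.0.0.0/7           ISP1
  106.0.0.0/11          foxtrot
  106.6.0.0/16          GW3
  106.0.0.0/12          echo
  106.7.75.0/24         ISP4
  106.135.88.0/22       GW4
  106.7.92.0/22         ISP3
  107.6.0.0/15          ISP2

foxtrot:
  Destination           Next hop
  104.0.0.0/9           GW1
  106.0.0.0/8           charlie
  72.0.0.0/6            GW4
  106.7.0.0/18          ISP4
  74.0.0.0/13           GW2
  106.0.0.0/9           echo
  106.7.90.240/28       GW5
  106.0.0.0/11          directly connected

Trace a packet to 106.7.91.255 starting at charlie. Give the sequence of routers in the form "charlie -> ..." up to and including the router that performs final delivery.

At charlie: longest match for 106.7.91.255 is 106.0.0.0/12 -> echo
At echo: longest match for 106.7.91.255 is 106.4.0.0/14 -> foxtrot
At foxtrot: longest match for 106.7.91.255 is 106.0.0.0/11 -> directly connected

charlie -> echo -> foxtrot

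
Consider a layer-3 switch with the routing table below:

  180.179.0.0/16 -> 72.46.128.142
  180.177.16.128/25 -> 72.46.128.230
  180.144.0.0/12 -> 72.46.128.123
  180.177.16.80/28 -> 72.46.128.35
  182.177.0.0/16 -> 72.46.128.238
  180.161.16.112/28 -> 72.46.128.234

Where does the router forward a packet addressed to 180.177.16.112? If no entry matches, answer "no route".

No entry's prefix contains 180.177.16.112; there is no default route.

no route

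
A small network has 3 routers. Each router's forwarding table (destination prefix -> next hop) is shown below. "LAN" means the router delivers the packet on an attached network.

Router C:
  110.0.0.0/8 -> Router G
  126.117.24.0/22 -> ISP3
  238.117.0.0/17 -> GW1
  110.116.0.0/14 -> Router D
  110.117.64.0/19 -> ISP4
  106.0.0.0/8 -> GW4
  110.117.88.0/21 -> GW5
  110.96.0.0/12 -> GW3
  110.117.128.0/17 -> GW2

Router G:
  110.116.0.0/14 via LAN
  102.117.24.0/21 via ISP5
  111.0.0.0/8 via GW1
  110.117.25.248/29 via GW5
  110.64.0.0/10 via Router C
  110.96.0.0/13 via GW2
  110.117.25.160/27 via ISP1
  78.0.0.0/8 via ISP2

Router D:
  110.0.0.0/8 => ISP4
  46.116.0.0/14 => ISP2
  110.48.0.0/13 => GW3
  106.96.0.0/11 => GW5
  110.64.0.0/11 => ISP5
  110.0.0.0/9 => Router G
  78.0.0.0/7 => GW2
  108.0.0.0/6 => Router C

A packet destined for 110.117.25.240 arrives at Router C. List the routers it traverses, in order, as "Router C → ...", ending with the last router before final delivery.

At Router C: longest match for 110.117.25.240 is 110.116.0.0/14 -> Router D
At Router D: longest match for 110.117.25.240 is 110.0.0.0/9 -> Router G
At Router G: longest match for 110.117.25.240 is 110.116.0.0/14 -> LAN

Router C → Router D → Router G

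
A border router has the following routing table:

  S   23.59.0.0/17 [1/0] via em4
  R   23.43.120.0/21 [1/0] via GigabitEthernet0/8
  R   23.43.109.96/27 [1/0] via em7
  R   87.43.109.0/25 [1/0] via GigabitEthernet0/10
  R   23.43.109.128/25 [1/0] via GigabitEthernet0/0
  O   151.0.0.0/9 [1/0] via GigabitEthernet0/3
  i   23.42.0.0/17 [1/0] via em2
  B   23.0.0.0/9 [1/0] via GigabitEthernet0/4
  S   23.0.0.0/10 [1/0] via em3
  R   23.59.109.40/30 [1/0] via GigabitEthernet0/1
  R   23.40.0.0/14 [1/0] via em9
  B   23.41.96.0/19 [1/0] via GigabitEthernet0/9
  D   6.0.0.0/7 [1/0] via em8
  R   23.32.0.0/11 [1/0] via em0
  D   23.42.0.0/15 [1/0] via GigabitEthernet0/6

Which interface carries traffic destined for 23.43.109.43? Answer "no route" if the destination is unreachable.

GigabitEthernet0/6

Routes whose prefix contains 23.43.109.43:
  23.0.0.0/9 (23.0.0.0 - 23.127.255.255) -> GigabitEthernet0/4
  23.0.0.0/10 (23.0.0.0 - 23.63.255.255) -> em3
  23.32.0.0/11 (23.32.0.0 - 23.63.255.255) -> em0
  23.40.0.0/14 (23.40.0.0 - 23.43.255.255) -> em9
  23.42.0.0/15 (23.42.0.0 - 23.43.255.255) -> GigabitEthernet0/6
More-specific entries that do NOT match:
  23.59.109.40/30 (23.59.109.40 - 23.59.109.43) does not contain 23.43.109.43
  23.43.109.96/27 (23.43.109.96 - 23.43.109.127) does not contain 23.43.109.43
  87.43.109.0/25 (87.43.109.0 - 87.43.109.127) does not contain 23.43.109.43
  23.43.109.128/25 (23.43.109.128 - 23.43.109.255) does not contain 23.43.109.43
  23.43.120.0/21 (23.43.120.0 - 23.43.127.255) does not contain 23.43.109.43
  23.41.96.0/19 (23.41.96.0 - 23.41.127.255) does not contain 23.43.109.43
  23.59.0.0/17 (23.59.0.0 - 23.59.127.255) does not contain 23.43.109.43
  23.42.0.0/17 (23.42.0.0 - 23.42.127.255) does not contain 23.43.109.43
Longest matching prefix is /15 -> interface GigabitEthernet0/6.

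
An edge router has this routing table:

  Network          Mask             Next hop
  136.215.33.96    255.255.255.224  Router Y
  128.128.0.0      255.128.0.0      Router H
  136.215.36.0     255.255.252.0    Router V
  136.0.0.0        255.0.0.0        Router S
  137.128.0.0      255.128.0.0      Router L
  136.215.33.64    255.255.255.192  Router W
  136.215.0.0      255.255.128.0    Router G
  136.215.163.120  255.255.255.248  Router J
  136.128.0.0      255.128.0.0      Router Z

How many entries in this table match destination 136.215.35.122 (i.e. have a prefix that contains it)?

Prefixes containing 136.215.35.122:
  136.0.0.0/8 (136.0.0.0 - 136.255.255.255)
  136.128.0.0/9 (136.128.0.0 - 136.255.255.255)
  136.215.0.0/17 (136.215.0.0 - 136.215.127.255)
Total matching entries: 3.

3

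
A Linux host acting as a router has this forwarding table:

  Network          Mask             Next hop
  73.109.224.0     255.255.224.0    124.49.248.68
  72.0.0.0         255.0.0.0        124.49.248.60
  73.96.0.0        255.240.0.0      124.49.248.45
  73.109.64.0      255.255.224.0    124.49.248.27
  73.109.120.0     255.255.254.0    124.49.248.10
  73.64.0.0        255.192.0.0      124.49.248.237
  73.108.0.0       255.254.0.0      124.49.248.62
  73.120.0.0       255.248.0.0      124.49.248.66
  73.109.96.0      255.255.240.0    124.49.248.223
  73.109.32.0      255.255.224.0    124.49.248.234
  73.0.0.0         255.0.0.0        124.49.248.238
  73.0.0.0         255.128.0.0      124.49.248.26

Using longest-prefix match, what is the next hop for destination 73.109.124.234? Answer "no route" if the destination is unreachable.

124.49.248.62

Routes whose prefix contains 73.109.124.234:
  73.0.0.0/8 (73.0.0.0 - 73.255.255.255) -> 124.49.248.238
  73.0.0.0/9 (73.0.0.0 - 73.127.255.255) -> 124.49.248.26
  73.64.0.0/10 (73.64.0.0 - 73.127.255.255) -> 124.49.248.237
  73.96.0.0/12 (73.96.0.0 - 73.111.255.255) -> 124.49.248.45
  73.108.0.0/15 (73.108.0.0 - 73.109.255.255) -> 124.49.248.62
More-specific entries that do NOT match:
  73.109.120.0/23 (73.109.120.0 - 73.109.121.255) does not contain 73.109.124.234
  73.109.96.0/20 (73.109.96.0 - 73.109.111.255) does not contain 73.109.124.234
  73.109.224.0/19 (73.109.224.0 - 73.109.255.255) does not contain 73.109.124.234
  73.109.64.0/19 (73.109.64.0 - 73.109.95.255) does not contain 73.109.124.234
  73.109.32.0/19 (73.109.32.0 - 73.109.63.255) does not contain 73.109.124.234
Longest matching prefix is /15 -> next hop 124.49.248.62.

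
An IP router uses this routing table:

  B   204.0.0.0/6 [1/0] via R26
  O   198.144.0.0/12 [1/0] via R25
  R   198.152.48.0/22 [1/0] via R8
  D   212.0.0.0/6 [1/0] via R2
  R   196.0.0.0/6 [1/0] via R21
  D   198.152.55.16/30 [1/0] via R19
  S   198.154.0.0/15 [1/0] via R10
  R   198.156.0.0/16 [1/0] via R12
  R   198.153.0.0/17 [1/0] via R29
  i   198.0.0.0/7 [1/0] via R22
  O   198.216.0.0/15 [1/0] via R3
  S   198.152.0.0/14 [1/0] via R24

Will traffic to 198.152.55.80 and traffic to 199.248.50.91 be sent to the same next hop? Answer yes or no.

no

198.152.55.80: longest match 198.152.0.0/14 -> R24
199.248.50.91: longest match 198.0.0.0/7 -> R22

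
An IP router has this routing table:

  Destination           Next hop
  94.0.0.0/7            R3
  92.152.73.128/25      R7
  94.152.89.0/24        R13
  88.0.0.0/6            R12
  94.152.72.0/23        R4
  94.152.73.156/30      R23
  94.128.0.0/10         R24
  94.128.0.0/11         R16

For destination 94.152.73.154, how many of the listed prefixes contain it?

4

Prefixes containing 94.152.73.154:
  94.0.0.0/7 (94.0.0.0 - 95.255.255.255)
  94.128.0.0/10 (94.128.0.0 - 94.191.255.255)
  94.128.0.0/11 (94.128.0.0 - 94.159.255.255)
  94.152.72.0/23 (94.152.72.0 - 94.152.73.255)
Total matching entries: 4.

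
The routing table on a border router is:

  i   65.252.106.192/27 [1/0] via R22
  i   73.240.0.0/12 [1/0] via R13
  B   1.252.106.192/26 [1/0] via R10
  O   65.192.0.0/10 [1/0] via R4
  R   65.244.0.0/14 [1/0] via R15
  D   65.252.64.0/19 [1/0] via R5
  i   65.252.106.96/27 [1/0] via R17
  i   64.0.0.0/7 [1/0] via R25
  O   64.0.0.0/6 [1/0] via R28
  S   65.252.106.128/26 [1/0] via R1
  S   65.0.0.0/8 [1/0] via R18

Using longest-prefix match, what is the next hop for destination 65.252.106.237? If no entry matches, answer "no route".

R4

Routes whose prefix contains 65.252.106.237:
  64.0.0.0/6 (64.0.0.0 - 67.255.255.255) -> R28
  64.0.0.0/7 (64.0.0.0 - 65.255.255.255) -> R25
  65.0.0.0/8 (65.0.0.0 - 65.255.255.255) -> R18
  65.192.0.0/10 (65.192.0.0 - 65.255.255.255) -> R4
More-specific entries that do NOT match:
  65.252.106.192/27 (65.252.106.192 - 65.252.106.223) does not contain 65.252.106.237
  65.252.106.96/27 (65.252.106.96 - 65.252.106.127) does not contain 65.252.106.237
  1.252.106.192/26 (1.252.106.192 - 1.252.106.255) does not contain 65.252.106.237
  65.252.106.128/26 (65.252.106.128 - 65.252.106.191) does not contain 65.252.106.237
  65.252.64.0/19 (65.252.64.0 - 65.252.95.255) does not contain 65.252.106.237
  65.244.0.0/14 (65.244.0.0 - 65.247.255.255) does not contain 65.252.106.237
  73.240.0.0/12 (73.240.0.0 - 73.255.255.255) does not contain 65.252.106.237
Longest matching prefix is /10 -> next hop R4.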